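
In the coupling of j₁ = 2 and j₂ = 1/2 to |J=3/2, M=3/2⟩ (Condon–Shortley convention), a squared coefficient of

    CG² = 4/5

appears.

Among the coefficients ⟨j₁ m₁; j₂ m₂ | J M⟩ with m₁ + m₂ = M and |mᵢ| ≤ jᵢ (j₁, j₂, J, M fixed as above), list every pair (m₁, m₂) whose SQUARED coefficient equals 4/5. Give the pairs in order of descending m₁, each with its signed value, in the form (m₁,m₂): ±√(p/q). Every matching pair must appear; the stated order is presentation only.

(2,-1/2): +√(4/5)

Admissible pairs with m₁+m₂ = M = 3/2: (1,1/2), (2,-1/2)
  (m₁,m₂)=(2,-1/2): CG² = 4/5, CG = +√(4/5)   ← matches the target
  (m₁,m₂)=(1,1/2): CG² = 1/5, CG = −√(1/5)
Pairs with CG² = 4/5: (2,-1/2): +√(4/5)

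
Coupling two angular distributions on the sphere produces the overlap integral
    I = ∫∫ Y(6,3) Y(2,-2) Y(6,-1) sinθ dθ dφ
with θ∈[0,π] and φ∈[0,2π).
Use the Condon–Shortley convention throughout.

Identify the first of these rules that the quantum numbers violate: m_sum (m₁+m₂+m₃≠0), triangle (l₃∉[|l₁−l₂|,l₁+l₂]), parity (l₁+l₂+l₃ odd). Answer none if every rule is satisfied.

none

Σmᵢ = 0  ✓
l₃∈[|l₁−l₂|,l₁+l₂]=[4,8], have l₃=6  ✓
Σlᵢ = 14 ⇒ even  ✓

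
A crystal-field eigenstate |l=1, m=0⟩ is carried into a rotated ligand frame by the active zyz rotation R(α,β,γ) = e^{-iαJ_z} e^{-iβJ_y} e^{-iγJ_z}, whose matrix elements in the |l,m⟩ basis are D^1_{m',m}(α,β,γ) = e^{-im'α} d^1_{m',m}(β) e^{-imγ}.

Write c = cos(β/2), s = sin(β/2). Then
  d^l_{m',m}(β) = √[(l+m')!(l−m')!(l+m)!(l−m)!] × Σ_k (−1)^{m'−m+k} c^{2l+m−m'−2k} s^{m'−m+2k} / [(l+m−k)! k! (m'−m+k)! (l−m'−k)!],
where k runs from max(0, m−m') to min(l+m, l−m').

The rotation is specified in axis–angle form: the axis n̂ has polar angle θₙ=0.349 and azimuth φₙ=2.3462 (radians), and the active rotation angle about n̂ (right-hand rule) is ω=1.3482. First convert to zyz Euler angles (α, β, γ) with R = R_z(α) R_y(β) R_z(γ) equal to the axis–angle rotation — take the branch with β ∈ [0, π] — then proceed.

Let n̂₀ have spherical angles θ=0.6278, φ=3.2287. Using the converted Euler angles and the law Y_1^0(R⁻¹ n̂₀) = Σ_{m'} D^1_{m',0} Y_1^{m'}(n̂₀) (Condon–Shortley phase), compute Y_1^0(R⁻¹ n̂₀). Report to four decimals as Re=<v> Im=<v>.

Re=0.3311 Im=0.0000

Axis–angle → zyz. n̂ = (sinθₙcosφₙ, sinθₙsinφₙ, cosθₙ) = (-0.239372, +0.244206, +0.939715), ω = 1.3482.
R = I cosω + sinω [n̂]ₓ + (1−cosω) n̂n̂ᵀ gives
  R = [+0.265412, -0.962081, +0.062897; +0.870979, +0.267234, +0.412289; -0.413463, -0.054644, +0.908880]
β = atan2(√(R₁₃²+R₂₃²), R₃₃) = 0.430207; α = atan2(R₂₃, R₁₃) mod 2π = 1.419407; γ = atan2(R₃₂, −R₃₁) mod 2π = 6.151785
Need the full column D^1_{m',0} for m'=−1..1 at α=1.4194, β=0.4302, γ=6.1518.
cos(β/2)=0.976954, sin(β/2)=0.213448
d^1_{-1,0}: single k=1 term ⇒ +0.294905;  D = +0.044475+0.291532i
d^1_{0,0}: k∈[0..1] ⇒ +0.954440 -0.045560 = +0.908880;  D = +0.908880+0.000000i
d^1_{1,0}: single k=0 term ⇒ -0.294905;  D = -0.044475+0.291532i
Y_1^{m'}(θ=0.6278,φ=3.2287) and Σ D·Y over m':
  (+0.0445+0.2915i)·(-0.2022+0.0177i)  (+0.9089+0.0000i)·(+0.3954+0.0000i)  (-0.0445+0.2915i)·(+0.2022+0.0177i)
Y_1^0(R⁻¹ n̂) = +0.331128+0.000000i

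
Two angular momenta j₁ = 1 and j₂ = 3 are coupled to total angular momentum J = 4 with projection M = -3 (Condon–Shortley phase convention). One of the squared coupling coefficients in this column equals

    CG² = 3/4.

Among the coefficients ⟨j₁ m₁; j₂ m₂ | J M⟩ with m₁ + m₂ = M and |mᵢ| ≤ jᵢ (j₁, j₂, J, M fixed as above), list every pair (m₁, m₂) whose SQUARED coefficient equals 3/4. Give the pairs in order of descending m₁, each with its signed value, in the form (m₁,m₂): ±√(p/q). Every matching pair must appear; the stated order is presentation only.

Admissible pairs with m₁+m₂ = M = -3: (-1,-2), (0,-3)
  (m₁,m₂)=(0,-3): CG² = 1/4, CG = +√(1/4)
  (m₁,m₂)=(-1,-2): CG² = 3/4, CG = +√(3/4)   ← matches the target
Pairs with CG² = 3/4: (-1,-2): +√(3/4)

(-1,-2): +√(3/4)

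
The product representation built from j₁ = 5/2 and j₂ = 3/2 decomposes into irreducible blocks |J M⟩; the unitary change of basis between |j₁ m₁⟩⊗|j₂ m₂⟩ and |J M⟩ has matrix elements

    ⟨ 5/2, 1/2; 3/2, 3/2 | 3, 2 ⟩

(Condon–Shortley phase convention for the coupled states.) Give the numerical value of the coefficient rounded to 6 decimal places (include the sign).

√[7·1!4!2!/8! · 3!2!3!0!5!1!] = √(72)
  +(−1)^1/∏(1,0,1,2,3,0)! = -1/12  (running -1/12)
⟨..|..⟩ = √(72)·(-1/12) = -0.707107

-0.707107  (= −√(1/2))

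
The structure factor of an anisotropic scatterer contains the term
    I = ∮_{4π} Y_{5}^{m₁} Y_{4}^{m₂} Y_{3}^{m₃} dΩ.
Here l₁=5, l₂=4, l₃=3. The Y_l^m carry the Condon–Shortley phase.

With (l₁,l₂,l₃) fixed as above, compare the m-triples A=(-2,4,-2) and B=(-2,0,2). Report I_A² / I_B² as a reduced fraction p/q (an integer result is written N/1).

14/5

l's match ⇒ only the (l;m) 3-j factors differ between A and B.
A: triangle coeff Δ(5,4,3) = 1/180180; Σ_t [6,6]: t=6:+1/8640 = 1/8640; (3j)²=14/1287 [(5 4 3; -2 4 -2)], sign=-1
B: triangle coeff Δ(5,4,3) = 1/180180; Σ_t [3,4]: t=3:−1/864 t=4:+1/576 = 1/1728; (3j)²=5/1287 [(5 4 3; -2 0 2)], sign=-1
I_A²/I_B² = (14/1287)/(5/1287) = 14/5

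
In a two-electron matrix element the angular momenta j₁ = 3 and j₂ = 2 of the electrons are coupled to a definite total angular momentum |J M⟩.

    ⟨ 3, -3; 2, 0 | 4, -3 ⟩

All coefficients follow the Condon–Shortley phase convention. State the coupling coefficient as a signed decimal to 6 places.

triangle: 1!*5!*3!/10! = 720/3628800
(j±m)!: 0!*6!*2!*2!*1!*7! = 14515200
prefactor² = (2J+1)*Δ*N² = 25920
  k=1: −1/(1!*0!*5!*1!*0!*2!) = -1/240
Σ = -1/240  ⇒  CG² = 25920*(-1/240)² = 9/20
CG = −√(9/20) = -0.670820

-0.670820  (= −√(9/20))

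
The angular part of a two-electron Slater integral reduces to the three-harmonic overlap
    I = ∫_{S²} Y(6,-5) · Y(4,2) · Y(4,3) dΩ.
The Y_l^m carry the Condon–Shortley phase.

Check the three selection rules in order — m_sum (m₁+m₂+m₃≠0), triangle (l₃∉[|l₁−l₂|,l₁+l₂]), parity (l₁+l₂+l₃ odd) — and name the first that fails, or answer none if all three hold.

Σmᵢ = 0  ✓
l₃∈[|l₁−l₂|,l₁+l₂]=[2,10], have l₃=4  ✓
Σlᵢ = 14 ⇒ even  ✓

none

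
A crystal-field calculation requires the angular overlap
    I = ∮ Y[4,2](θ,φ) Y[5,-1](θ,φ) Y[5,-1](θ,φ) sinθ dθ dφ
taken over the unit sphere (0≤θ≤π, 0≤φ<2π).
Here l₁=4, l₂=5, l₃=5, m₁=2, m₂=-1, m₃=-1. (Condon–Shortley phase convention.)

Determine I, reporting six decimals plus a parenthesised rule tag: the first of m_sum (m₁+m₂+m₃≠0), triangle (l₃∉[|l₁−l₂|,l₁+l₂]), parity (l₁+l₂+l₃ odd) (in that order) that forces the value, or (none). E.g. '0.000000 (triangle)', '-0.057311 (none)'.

Checks pass: Σm=0; 14 even; l₃=5∈[1,9].
(2·4+1)(2·5+1)(2·5+1) = 1089
Δ: 4! 4! 6! / 15! → 1/3153150
sum: t=0:+1/69120 t=1:−1/1728 t=2:+1/576 t=3:−1/1728 t=4:+1/69120 = 7/11520
3j²(4 5 5; 0 0 0) = Δ·Π!·Σ² = 2/143  (sign -1)
sum: t=0:+1/4608 t=1:−1/1296 t=2:+1/4608 = -7/20736
3j²(4 5 5; 2 -1 -1) = Δ·Π!·Σ² = 20/1287  (sign -1)
combine: 4πI² = 1089·2/143·20/1287 = 40/169
take √, sign +1: I = 0.13724032
No selection rule forces the value: the integral is nonzero (none).

0.137240 (none)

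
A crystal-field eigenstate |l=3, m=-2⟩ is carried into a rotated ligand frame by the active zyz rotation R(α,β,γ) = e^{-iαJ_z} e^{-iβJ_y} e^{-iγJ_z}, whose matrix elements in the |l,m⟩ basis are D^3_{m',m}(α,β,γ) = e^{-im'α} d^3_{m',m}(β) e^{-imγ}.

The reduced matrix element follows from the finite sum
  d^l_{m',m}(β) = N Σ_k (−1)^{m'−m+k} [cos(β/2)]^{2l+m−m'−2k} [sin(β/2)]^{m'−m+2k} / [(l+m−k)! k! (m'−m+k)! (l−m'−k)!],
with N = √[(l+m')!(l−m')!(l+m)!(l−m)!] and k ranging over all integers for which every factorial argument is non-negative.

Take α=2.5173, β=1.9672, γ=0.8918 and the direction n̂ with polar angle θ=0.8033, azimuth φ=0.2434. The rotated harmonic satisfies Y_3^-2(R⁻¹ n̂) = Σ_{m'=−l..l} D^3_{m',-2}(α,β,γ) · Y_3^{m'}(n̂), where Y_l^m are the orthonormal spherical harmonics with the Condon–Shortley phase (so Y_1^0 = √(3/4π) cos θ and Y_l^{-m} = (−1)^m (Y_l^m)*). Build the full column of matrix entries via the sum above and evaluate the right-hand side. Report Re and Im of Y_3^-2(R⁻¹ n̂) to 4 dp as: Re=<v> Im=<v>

Need the full column D^3_{m',-2} for m'=−3..3 at α=2.5173, β=1.9672, γ=0.8918.
cos(β/2)=0.554029, sin(β/2)=0.832497
d^3_{-3,-2}: single k=1 term ⇒ +0.106444;  D = -0.106020+0.009490i
d^3_{-2,-2}: k∈[0..1] ⇒ +0.028920 -0.326487 = -0.297567;  D = -0.255986-0.151716i
d^3_{-1,-2}: k∈[0..1] ⇒ -0.137419 +0.620549 = +0.483131;  D = -0.193240-0.442802i
d^3_{0,-2}: k∈[0..1] ⇒ +0.357649 -0.807527 = -0.449878;  D = +0.095015-0.439730i
d^3_{1,-2}: k∈[0..1] ⇒ -0.620549 +0.700562 = +0.080013;  D = +0.059426-0.053578i
d^3_{2,-2}: k∈[0..1] ⇒ +0.737168 -0.332887 = +0.404281;  D = -0.401864+0.044143i
d^3_{3,-2}: single k=0 term ⇒ -0.542653;  D = -0.472298-0.267221i
Y_3^{m'}(θ=0.8033,φ=0.2434) and Σ D·Y over m':
  (-0.1060+0.0095i)·(+0.1159-0.1037i)  (-0.2560-0.1517i)·(+0.3248-0.1719i)  (-0.1932-0.4428i)·(+0.3184-0.0791i)  (+0.0950-0.4397i)·(-0.1527+0.0000i)  (+0.0594-0.0536i)·(-0.3184-0.0791i)  (-0.4019+0.0441i)·(+0.3248+0.1719i)  (-0.4723-0.2672i)·(-0.1159-0.1037i)
Y_3^-2(R⁻¹ n̂) = -0.365847-0.014153i

Re=-0.3658 Im=-0.0142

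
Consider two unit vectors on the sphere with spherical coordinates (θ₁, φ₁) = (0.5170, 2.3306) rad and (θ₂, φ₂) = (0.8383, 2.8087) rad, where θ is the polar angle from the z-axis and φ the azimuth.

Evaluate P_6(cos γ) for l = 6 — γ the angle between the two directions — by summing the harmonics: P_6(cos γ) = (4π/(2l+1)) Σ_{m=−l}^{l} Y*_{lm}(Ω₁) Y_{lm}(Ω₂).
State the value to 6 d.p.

Addition theorem: P_6(cos γ) = (4π/13) Σ_m Y*_{lm}(Ω₁) Y_{lm}(Ω₂), m = −6…6:
  m=-6: Y*=+0.001078+0.006961i  Y=-0.033765+0.074296i  product -0.000554-0.000155i
  m=-5: Y*=+0.026226-0.033972i  Y=+0.023782-0.253152i  product -0.007976-0.007447i
  m=-4: Y*=-0.154906+0.015915i  Y=+0.101250+0.415135i  product -0.022291-0.062695i
  m=-3: Y*=+0.275816+0.236409i  Y=-0.186032-0.288888i  product +0.016985-0.123660i
  m=-2: Y*=-0.025417-0.496094i  Y=-0.063722-0.050049i  product -0.023209+0.032884i
  m=-1: Y*=-0.143210+0.150735i  Y=+0.351638+0.121582i  product -0.068685+0.035592i
  m=+0: Y*=-0.371923-0.000000i  Y=-0.024199+0.000000i  product +0.009000+0.000000i
  m=+1: Y*=+0.143210+0.150735i  Y=-0.351638+0.121582i  product -0.068685-0.035592i
  m=+2: Y*=-0.025417+0.496094i  Y=-0.063722+0.050049i  product -0.023209-0.032884i
  m=+3: Y*=-0.275816+0.236409i  Y=+0.186032-0.288888i  product +0.016985+0.123660i
  m=+4: Y*=-0.154906-0.015915i  Y=+0.101250-0.415135i  product -0.022291+0.062695i
  m=+5: Y*=-0.026226-0.033972i  Y=-0.023782-0.253152i  product -0.007976+0.007447i
  m=+6: Y*=+0.001078-0.006961i  Y=-0.033765-0.074296i  product -0.000554+0.000155i
Σ over m = -0.202460-0.000000i; ×(4π/13) → -0.195707-0.000000i. Real part: -0.195707

-0.195707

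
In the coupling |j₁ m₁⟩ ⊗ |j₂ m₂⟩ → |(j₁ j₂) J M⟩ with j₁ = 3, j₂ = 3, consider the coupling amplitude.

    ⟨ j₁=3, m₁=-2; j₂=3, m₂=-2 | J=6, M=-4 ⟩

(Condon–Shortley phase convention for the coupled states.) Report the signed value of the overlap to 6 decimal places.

+√(6/11) ≈ +0.738549

triangle: 0!·6!·6!/13! = 518400/6227020800
(j±m)!: 1!·5!·1!·5!·2!·10! = 104509440000
prefactor² = (2J+1)·Δ·N² = 1244160000/11
  k=0: +1/(0!·0!·5!·1!·1!·5!) = 1/14400
Σ = 1/14400  ⇒  CG² = 1244160000/11·(1/14400)² = 6/11
CG = +√(6/11) = +0.738549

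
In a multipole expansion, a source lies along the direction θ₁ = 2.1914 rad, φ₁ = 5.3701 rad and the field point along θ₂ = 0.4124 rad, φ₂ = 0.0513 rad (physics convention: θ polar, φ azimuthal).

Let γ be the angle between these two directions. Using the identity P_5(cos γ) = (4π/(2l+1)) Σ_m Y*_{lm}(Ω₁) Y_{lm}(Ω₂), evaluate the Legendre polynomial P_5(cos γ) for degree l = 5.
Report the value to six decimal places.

-0.324696

Addition theorem: P_5(cos γ) = (4π/11) Σ_m Y*_{lm}(Ω₁) Y_{lm}(Ω₂), m = −5…5:
  m=-5: Y*=-0.02422 + 0.16360j  Y=0.00464 - 0.00122j  product 0.00009 + 0.00079j
  m=-4: Y*=0.32614 - 0.18275j  Y=0.03397 - 0.00707j  product 0.00979 - 0.00852j
  m=-3: Y*=-0.35024 - 0.14905j  Y=0.14427 - 0.02238j  product -0.05386 - 0.01366j
  m=-2: Y*=0.00239 + 0.00916j  Y=0.37667 - 0.03878j  product 0.00126 + 0.00336j
  m=-1: Y*=-0.21230 + 0.27484j  Y=0.51843 - 0.02662j  product -0.10274 + 0.14813j
  m=+0: Y*=0.09980 + 0.00000j  Y=0.06746 + 0.00000j  product 0.00673 + 0.00000j
  m=+1: Y*=0.21230 + 0.27484j  Y=-0.51843 - 0.02662j  product -0.10274 - 0.14813j
  m=+2: Y*=0.00239 - 0.00916j  Y=0.37667 + 0.03878j  product 0.00126 - 0.00336j
  m=+3: Y*=0.35024 - 0.14905j  Y=-0.14427 - 0.02238j  product -0.05386 + 0.01366j
  m=+4: Y*=0.32614 + 0.18275j  Y=0.03397 + 0.00707j  product 0.00979 + 0.00852j
  m=+5: Y*=0.02422 + 0.16360j  Y=-0.00464 - 0.00122j  product 0.00009 - 0.00079j
Accumulated sum -0.28422 - 0.00000j; after 4π/(2l+1) scaling, -0.32470 - 0.00000j ⇒ P_5 = -0.324696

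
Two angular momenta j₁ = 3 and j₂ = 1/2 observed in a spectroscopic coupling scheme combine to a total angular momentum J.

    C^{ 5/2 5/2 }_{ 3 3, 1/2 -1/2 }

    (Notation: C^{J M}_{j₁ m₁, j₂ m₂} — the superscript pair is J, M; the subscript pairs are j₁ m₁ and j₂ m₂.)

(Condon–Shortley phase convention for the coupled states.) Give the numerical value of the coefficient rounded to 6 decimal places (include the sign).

+√(6/7) = +0.925820

√[6·1!5!0!/7! · 6!0!0!1!5!0!] = √(86400/7)
  +(−1)^0/∏(0,1,0,0,5,0)! = 1/120  (running 1/120)
⟨..|..⟩ = √(86400/7)·(1/120) = +0.925820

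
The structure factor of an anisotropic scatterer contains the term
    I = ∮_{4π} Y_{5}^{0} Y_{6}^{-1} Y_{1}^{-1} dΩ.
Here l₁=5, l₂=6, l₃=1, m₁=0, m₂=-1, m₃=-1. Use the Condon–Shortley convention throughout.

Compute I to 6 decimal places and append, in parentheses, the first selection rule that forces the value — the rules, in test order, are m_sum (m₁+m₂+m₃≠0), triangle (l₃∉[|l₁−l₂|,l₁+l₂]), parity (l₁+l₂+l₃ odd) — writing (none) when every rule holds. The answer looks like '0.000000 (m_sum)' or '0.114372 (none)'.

0 − 1 − 1 = -2 ≠ 0: azimuthal integral kills it; I = 0

0.000000 (m_sum)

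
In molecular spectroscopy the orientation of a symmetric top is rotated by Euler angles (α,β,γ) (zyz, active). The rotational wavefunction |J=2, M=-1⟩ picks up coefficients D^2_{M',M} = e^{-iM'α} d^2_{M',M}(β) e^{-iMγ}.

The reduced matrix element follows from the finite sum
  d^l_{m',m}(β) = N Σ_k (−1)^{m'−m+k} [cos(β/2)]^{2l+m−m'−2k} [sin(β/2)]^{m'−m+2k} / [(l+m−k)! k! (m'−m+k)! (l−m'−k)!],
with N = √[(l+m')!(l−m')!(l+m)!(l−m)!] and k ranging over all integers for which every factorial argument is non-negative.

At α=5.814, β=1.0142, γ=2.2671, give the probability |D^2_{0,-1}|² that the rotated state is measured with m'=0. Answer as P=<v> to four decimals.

First d^2_{0,-1}(β=1.0142), then the phase factors e^{-i(0)α} and e^{-i(-1)γ}:
Half-angle: c=0.874157, s=0.485644. N=√(2·2·1·6)=4.898979
k∈{0,1} keeps every argument non-negative
  k=0: (−1)^1·4.8990/(2)·0.8742^3·0.4856^1 = -0.794624
  k=1: (−1)^2·4.8990/(2)·0.8742^1·0.4856^3 = +0.245256
d^2_{0,-1}(1.0142) = -0.794624 +0.245256 = -0.549368
|D^2_{0,-1}|² = |d^2_{0,-1}(β)|² = (-0.549368)² = 0.301805 (the z-rotation phases have unit modulus)

P=0.3018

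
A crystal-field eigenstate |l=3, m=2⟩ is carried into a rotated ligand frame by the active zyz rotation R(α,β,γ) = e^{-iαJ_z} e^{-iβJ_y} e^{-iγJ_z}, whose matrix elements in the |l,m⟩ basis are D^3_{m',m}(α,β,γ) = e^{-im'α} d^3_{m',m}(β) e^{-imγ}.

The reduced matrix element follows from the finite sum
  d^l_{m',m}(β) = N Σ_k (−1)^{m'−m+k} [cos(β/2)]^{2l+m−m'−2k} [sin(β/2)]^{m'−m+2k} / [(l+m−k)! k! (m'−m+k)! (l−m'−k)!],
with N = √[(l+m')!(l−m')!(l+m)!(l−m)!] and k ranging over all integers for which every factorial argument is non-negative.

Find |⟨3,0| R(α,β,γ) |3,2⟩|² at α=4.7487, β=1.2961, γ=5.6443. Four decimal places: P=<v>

D^3_{0,2}(4.7487,1.2961,5.6443) = e^{-i·0·4.7487}·d^3_{0,2}(1.2961)·e^{-i·2·5.6443}. Compute d first:
With c≡cos(β/2)=0.797262 and s≡sin(β/2)=0.603633, N=[6·6·120·1]^{1/2}=65.726707
k: max(0,(2)−(0))=2 … min(3+(2),3−(0))=3
  k=2: (−1)^0·65.7267/(12)·0.7973^4·0.6036^2 = +0.806328
  k=3: (−1)^1·65.7267/(12)·0.7973^2·0.6036^4 = -0.462226
d^3_{0,2}(1.2961) = +0.806328 -0.462226 = +0.344101
|D^3_{0,2}|² = |d^3_{0,2}(β)|² = (+0.344101)² = 0.118406 (the z-rotation phases have unit modulus)

P=0.1184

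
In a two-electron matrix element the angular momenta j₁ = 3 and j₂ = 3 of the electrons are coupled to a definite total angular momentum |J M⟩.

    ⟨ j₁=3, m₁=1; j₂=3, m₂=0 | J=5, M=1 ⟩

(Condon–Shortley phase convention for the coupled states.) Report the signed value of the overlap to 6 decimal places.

+√(5/42) ≈ +0.345033

√[11·1!5!5!/12! · 4!2!3!3!6!4!] = √(69120/7)
  +(−1)^0/∏(0,1,2,3,3,2)! = 1/144  (running 1/144)
  +(−1)^1/∏(1,0,1,2,4,3)! = -1/288  (running 1/288)
⟨..|..⟩ = √(69120/7)·(1/288) = +0.345033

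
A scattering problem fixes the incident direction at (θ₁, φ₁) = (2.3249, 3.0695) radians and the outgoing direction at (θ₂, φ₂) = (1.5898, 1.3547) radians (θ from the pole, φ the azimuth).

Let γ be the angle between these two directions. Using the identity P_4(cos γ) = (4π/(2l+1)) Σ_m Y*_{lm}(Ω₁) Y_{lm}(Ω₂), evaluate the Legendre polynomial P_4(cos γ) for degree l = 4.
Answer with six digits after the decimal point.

0.343863

Expand P_4 via completeness: Σ_{m} conj(Y_{4,m}) at Ω₁ times Y_{4,m} at Ω₂ —
  m=-4: (0.119748, -0.035522) × (0.287044, 0.336390) = (0.046322, 0.030086)  (running Σ = (0.046322, 0.030086))
  m=-3: (0.324108, -0.071211) × (0.014354, -0.018949) = (0.003303, -0.007164)  (running Σ = (0.049625, 0.022922))
  m=-2: (0.401195, -0.058251) × (0.302886, 0.139715) = (0.129655, 0.038410)  (running Σ = (0.179280, 0.061332))
  m=-1: (0.066186, -0.004780) × (0.005777, -0.026315) = (0.000257, -0.001769)  (running Σ = (0.179537, 0.059562))
  m=0: (-0.356723, -0.000000) × (0.316211, 0.000000) = (-0.112800, -0.000000)  (running Σ = (0.066737, 0.059562))
  m=1: (-0.066186, -0.004780) × (-0.005777, -0.026315) = (0.000257, 0.001769)  (running Σ = (0.066993, 0.061332))
  m=2: (0.401195, 0.058251) × (0.302886, -0.139715) = (0.129655, -0.038410)  (running Σ = (0.196648, 0.022922))
  m=3: (-0.324108, -0.071211) × (-0.014354, -0.018949) = (0.003303, 0.007164)  (running Σ = (0.199951, 0.030086))
  m=4: (0.119748, 0.035522) × (0.287044, -0.336390) = (0.046322, -0.030086)  (running Σ = (0.246274, 0.000000))
Σ over m = (0.246274, 0.000000); ×(4π/9) → (0.343863, 0.000000). Real part: 0.343863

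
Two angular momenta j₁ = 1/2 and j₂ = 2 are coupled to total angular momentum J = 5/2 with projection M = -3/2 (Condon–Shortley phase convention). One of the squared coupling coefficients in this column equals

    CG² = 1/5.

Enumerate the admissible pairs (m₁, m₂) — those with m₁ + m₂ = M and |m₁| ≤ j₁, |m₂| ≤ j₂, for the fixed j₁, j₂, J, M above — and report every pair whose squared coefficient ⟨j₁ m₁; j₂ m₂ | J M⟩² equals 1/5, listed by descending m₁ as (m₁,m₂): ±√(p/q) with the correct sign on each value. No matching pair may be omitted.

Admissible pairs with m₁+m₂ = M = -3/2: (-1/2,-1), (1/2,-2)
  (m₁,m₂)=(1/2,-2): CG² = 1/5, CG = +√(1/5)   ← matches the target
  (m₁,m₂)=(-1/2,-1): CG² = 4/5, CG = +√(4/5)
Pairs with CG² = 1/5: (1/2,-2): +√(1/5)

(1/2,-2): +√(1/5)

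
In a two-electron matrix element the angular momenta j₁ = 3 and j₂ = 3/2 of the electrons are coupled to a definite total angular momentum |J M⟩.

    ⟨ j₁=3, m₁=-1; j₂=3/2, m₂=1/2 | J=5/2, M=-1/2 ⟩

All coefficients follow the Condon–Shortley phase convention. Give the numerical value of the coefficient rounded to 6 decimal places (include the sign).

−√(1/70) = -0.119523

triangle: 2!*4!*1!/8! = 48/40320
(j±m)!: 2!*4!*2!*1!*2!*3! = 1152
prefactor² = (2J+1)*Δ*N² = 288/35
  k=1: −1/(1!*1!*3!*1!*1!*0!) = -1/6
  k=2: +1/(2!*0!*2!*0!*2!*1!) = 1/8
Σ = -1/24  ⇒  CG² = 288/35*(-1/24)² = 1/70
CG = −√(1/70) = -0.119523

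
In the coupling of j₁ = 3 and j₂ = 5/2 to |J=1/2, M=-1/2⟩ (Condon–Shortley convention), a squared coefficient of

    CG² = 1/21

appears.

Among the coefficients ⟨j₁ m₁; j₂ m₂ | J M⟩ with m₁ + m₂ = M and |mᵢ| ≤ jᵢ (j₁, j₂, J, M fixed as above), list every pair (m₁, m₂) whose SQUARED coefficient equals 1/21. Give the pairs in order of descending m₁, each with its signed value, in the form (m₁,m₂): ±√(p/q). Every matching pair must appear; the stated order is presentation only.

Admissible pairs with m₁+m₂ = M = -1/2: (-3,5/2), (-2,3/2), (-1,1/2), (0,-1/2), (1,-3/2), (2,-5/2)
  (m₁,m₂)=(2,-5/2): CG² = 1/21, CG = +√(1/21)   ← matches the target
  (m₁,m₂)=(1,-3/2): CG² = 2/21, CG = −√(2/21)
  (m₁,m₂)=(0,-1/2): CG² = 1/7, CG = +√(1/7)
  (m₁,m₂)=(-1,1/2): CG² = 4/21, CG = −√(4/21)
  (m₁,m₂)=(-2,3/2): CG² = 5/21, CG = +√(5/21)
  (m₁,m₂)=(-3,5/2): CG² = 2/7, CG = −√(2/7)
Pairs with CG² = 1/21: (2,-5/2): +√(1/21)

(2,-5/2): +√(1/21)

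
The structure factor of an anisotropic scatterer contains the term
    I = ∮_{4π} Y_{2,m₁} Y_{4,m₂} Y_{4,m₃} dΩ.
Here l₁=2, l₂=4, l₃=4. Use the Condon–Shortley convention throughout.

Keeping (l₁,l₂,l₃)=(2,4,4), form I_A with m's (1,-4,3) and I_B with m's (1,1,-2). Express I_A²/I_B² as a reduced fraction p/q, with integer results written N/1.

196/81

Same 2,4,4: normalisation and zero-m 3j drop out of the ratio.
A: Δ: 2! 2! 6! / 11! → 1/13860; sum: t=0:+1/1440 = 1/1440; 3j²(2 4 4; 1 -4 3) = Δ·Π!·Σ² = 7/165  (sign -1)
B: Δ: 2! 2! 6! / 11! → 1/13860; sum: t=0:+1/240 t=1:−1/96 = -1/160; 3j²(2 4 4; 1 1 -2) = Δ·Π!·Σ² = 27/1540  (sign -1)
I_A²/I_B² = (7/165)/(27/1540) = 196/81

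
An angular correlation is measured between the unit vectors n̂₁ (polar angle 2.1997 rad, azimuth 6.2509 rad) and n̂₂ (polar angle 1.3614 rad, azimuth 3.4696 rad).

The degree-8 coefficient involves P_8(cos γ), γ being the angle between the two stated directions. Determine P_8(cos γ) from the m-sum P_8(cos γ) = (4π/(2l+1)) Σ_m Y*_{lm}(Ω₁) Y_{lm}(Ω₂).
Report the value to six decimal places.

Term-by-term m-sum for l=8 (normalisation 4π/17 = 0.739198):
  m=-8: (0.091139, -0.024077) × (-0.375385, -0.213703) = (-0.039357, -0.010438)  (running Σ = (-0.039357, -0.010438))
  m=-7: (-0.267314, 0.061462) × (0.243560, 0.274771) = (-0.081995, -0.058480)  (running Σ = (-0.121352, -0.068919))
  m=-6: (0.432907, -0.084924) × (0.044881, 0.106973) = (0.028514, 0.042498)  (running Σ = (-0.092838, -0.026421))
  m=-5: (-0.357691, 0.058248) × (-0.024628, -0.355118) = (0.029494, 0.125588)  (running Σ = (-0.063345, 0.099167))
  m=-4: (-0.030637, 0.003979) × (-0.000166, 0.000626) = (0.000003, -0.000020)  (running Σ = (-0.063342, 0.099147))
  m=-3: (0.358899, -0.034871) × (-0.183405, 0.275841) = (-0.056205, 0.105395)  (running Σ = (-0.119547, 0.204542))
  m=-2: (-0.163927, 0.010600) × (0.041688, -0.032089) = (-0.006494, 0.005702)  (running Σ = (-0.126041, 0.210244))
  m=-1: (-0.292853, 0.009458) × (0.299437, -0.101898) = (-0.086727, 0.032673)  (running Σ = (-0.212768, 0.242917))
  m=0: (0.212210, -0.000000) × (-0.067715, 0.000000) = (-0.014370, 0.000000)  (running Σ = (-0.227138, 0.242917))
  m=1: (0.292853, 0.009458) × (-0.299437, -0.101898) = (-0.086727, -0.032673)  (running Σ = (-0.313865, 0.210244))
  m=2: (-0.163927, -0.010600) × (0.041688, 0.032089) = (-0.006494, -0.005702)  (running Σ = (-0.320358, 0.204542))
  m=3: (-0.358899, -0.034871) × (0.183405, 0.275841) = (-0.056205, -0.105395)  (running Σ = (-0.376564, 0.099147))
  m=4: (-0.030637, -0.003979) × (-0.000166, -0.000626) = (0.000003, 0.000020)  (running Σ = (-0.376561, 0.099167))
  m=5: (0.357691, 0.058248) × (0.024628, -0.355118) = (0.029494, -0.125588)  (running Σ = (-0.347067, -0.026421))
  m=6: (0.432907, 0.084924) × (0.044881, -0.106973) = (0.028514, -0.042498)  (running Σ = (-0.318553, -0.068919))
  m=7: (0.267314, 0.061462) × (-0.243560, 0.274771) = (-0.081995, 0.058480)  (running Σ = (-0.400548, -0.010438))
  m=8: (0.091139, 0.024077) × (-0.375385, 0.213703) = (-0.039357, 0.010438)  (running Σ = (-0.439905, -0.000000))
Accumulated sum (-0.439905, -0.000000); after 4π/(2l+1) scaling, (-0.325177, -0.000000) ⇒ P_8 = -0.325177

-0.325177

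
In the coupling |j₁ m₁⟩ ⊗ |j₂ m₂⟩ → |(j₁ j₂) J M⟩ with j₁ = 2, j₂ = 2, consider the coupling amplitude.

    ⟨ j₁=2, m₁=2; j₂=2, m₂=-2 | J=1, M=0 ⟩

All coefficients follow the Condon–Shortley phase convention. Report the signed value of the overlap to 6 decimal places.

+0.632456

√[3·3!1!1!/6! · 4!0!0!4!1!1!] = √(72/5)
  +(−1)^0/∏(0,3,0,0,1,1)! = 1/6  (running 1/6)
⟨..|..⟩ = √(72/5)·(1/6) = +0.632456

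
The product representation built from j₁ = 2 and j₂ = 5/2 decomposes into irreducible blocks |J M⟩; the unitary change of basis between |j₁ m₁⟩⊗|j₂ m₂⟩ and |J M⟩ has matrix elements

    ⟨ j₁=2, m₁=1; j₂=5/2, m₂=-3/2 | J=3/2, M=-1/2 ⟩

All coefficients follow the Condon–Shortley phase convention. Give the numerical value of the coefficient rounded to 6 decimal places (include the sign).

-0.138013

triangle: 3!*1!*2!/7! = 12/5040
(j±m)!: 3!*1!*1!*4!*1!*2! = 288
prefactor² = (2J+1)*Δ*N² = 96/35
  k=0: +1/(0!*3!*1!*1!*0!*1!) = 1/6
  k=1: −1/(1!*2!*0!*0!*1!*2!) = -1/4
Σ = -1/12  ⇒  CG² = 96/35*(-1/12)² = 2/105
CG = −√(2/105) = -0.138013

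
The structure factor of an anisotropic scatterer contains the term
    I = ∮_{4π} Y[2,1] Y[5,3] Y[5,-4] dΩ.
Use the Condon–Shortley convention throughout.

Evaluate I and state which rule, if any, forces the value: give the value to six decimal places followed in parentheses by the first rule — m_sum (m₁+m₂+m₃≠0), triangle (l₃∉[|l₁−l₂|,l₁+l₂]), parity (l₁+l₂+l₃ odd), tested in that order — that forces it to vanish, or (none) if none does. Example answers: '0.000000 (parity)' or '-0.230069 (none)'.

Checks pass: Σm=0; 12 even; l₃=5∈[3,7].
(2·2+1)(2·5+1)(2·5+1) = 605
Δ: 2! 2! 8! / 13! → 1/38610
sum: t=0:+1/2880 t=1:−1/576 t=2:+1/2880 = -1/960
3j²(2 5 5; 0 0 0) = Δ·Π!·Σ² = 10/429  (sign +1)
sum: t=0:+1/80640 t=1:−1/10080 = -1/11520
3j²(2 5 5; 1 3 -4) = Δ·Π!·Σ² = 49/1430  (sign +1)
combine: 4πI² = 605·10/429·49/1430 = 245/507
take √, sign +1: I = 0.19609844
No selection rule forces the value: the integral is nonzero (none).

0.196098 (none)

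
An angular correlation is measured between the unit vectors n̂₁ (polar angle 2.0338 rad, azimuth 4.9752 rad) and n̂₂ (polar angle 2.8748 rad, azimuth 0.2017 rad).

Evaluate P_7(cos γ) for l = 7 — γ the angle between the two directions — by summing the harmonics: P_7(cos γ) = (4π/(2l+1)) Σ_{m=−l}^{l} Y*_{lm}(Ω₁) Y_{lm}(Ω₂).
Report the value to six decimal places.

0.098887

Summing Y*_{l m}(θ₁,φ₁)·Y_{l m}(θ₂,φ₂) over m ∈ [−7, 7]; prefactor 4π/(2·7+1) = 0.837758:
  m=-7: Y*=-0.22126 - 0.06097j  Y=0.00001 - 0.00004j  product -0.00000 + 0.00001j
  m=-6: Y*=-0.00260 + 0.42867j  Y=-0.00021 + 0.00057j  product -0.00024 - 0.00009j
  m=-5: Y*=0.32421 - 0.08512j  Y=0.00276 - 0.00439j  product 0.00052 - 0.00166j
  m=-4: Y*=0.04241 + 0.07415j  Y=-0.02152 + 0.02246j  product -0.00258 - 0.00064j
  m=-3: Y*=0.25152 - 0.25000j  Y=0.10904 - 0.07542j  product 0.00857 - 0.04623j
  m=-2: Y*=-0.06062 - 0.03516j  Y=-0.35175 + 0.15013j  product 0.02660 + 0.00327j
  m=-1: Y*=0.08371 - 0.31114j  Y=0.62126 - 0.12703j  product 0.01248 - 0.20393j
  m=+0: Y*=-0.11180 + 0.00000j  Y=-0.24453 + 0.00000j  product 0.02734 + 0.00000j
  m=+1: Y*=-0.08371 - 0.31114j  Y=-0.62126 - 0.12703j  product 0.01248 + 0.20393j
  m=+2: Y*=-0.06062 + 0.03516j  Y=-0.35175 - 0.15013j  product 0.02660 - 0.00327j
  m=+3: Y*=-0.25152 - 0.25000j  Y=-0.10904 - 0.07542j  product 0.00857 + 0.04623j
  m=+4: Y*=0.04241 - 0.07415j  Y=-0.02152 - 0.02246j  product -0.00258 + 0.00064j
  m=+5: Y*=-0.32421 - 0.08512j  Y=-0.00276 - 0.00439j  product 0.00052 + 0.00166j
  m=+6: Y*=-0.00260 - 0.42867j  Y=-0.00021 - 0.00057j  product -0.00024 + 0.00009j
  m=+7: Y*=0.22126 - 0.06097j  Y=-0.00001 - 0.00004j  product -0.00000 - 0.00001j
Σ over m = 0.11804 - 0.00000j; ×(4π/15) → 0.09889 - 0.00000j. Real part: 0.098887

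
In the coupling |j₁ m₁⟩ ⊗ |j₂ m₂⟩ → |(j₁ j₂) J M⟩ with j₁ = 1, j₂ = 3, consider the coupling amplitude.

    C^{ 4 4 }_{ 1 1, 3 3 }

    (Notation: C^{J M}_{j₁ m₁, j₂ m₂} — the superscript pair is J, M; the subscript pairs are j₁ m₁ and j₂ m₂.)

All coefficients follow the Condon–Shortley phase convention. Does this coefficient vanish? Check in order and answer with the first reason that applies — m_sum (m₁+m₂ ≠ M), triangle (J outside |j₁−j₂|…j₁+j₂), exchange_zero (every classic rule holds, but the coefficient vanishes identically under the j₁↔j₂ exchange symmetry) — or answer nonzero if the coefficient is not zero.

m-sum: m₁+m₂ = 1+3 = 4, M = 4  ✓
triangle: |j₁−j₂| = 2 ≤ J = 4 ≤ j₁+j₂ = 4  ✓
exchange: j₁≠j₂ or m₁≠m₂ — the exchange symmetry imposes no constraint here
value check: CG = +1 = +1.000000 ≠ 0

nonzero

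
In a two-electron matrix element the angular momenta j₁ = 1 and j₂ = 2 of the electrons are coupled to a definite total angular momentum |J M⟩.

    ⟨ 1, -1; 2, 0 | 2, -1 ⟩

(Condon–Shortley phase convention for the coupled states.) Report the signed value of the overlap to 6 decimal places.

√[5·1!1!3!/6! · 0!2!2!2!1!3!] = √(2)
  +(−1)^1/∏(1,0,1,1,0,2)! = -1/2  (running -1/2)
⟨..|..⟩ = √(2)·(-1/2) = -0.707107

-0.707107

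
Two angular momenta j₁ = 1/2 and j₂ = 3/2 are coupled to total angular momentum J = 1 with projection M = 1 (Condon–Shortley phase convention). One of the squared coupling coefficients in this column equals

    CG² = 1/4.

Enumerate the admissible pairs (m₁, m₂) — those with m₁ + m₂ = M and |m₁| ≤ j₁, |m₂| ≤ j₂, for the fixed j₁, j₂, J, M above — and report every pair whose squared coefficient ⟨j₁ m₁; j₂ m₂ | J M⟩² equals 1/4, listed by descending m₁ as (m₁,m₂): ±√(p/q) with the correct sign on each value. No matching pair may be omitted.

Admissible pairs with m₁+m₂ = M = 1: (-1/2,3/2), (1/2,1/2)
  (m₁,m₂)=(1/2,1/2): CG² = 1/4, CG = +√(1/4)   ← matches the target
  (m₁,m₂)=(-1/2,3/2): CG² = 3/4, CG = −√(3/4)
Pairs with CG² = 1/4: (1/2,1/2): +√(1/4)

(1/2,1/2): +√(1/4)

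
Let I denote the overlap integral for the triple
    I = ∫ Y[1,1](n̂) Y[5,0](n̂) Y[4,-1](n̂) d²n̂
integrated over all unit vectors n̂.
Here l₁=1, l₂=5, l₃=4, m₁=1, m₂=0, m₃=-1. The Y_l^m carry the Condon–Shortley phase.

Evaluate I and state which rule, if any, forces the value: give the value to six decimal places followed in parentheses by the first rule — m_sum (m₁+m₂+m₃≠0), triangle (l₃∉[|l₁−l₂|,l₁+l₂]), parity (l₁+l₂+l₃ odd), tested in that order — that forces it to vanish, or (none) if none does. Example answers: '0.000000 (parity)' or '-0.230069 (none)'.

0.155288 (none)

Rules hold: Σm=0, L=10 even, 4≤4≤6.
N = 3·11·9 = 297
Δ = 2!·0!·8!/11! = 1/495
Racah Σ t=1..1: t=1:−1/576 = -1/576
⇒ 3j(1 5 4; 0 0 0)² = 5/99, sgn -1
Racah Σ t=0..0: t=0:+1/1440 = 1/1440
⇒ 3j(1 5 4; 1 0 -1)² = 2/99, sgn -1
4πI² = N·(3j₀)²·(3jₘ)² = 10/33
I = +1·√(0.30303/4π) = 0.15528807
No selection rule forces the value: the integral is nonzero (none).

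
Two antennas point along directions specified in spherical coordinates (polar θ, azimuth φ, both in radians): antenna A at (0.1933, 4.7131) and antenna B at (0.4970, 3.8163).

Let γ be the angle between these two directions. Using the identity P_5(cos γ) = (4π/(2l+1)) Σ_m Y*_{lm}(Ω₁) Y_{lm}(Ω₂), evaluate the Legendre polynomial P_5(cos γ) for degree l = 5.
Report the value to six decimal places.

Addition theorem: P_5(cos γ) = (4π/11) Σ_m Y*_{lm}(Ω₁) Y_{lm}(Ω₂), m = −5…5:
  term(m=-5) = (-0.000000, -0.000001)   from Y*(Ω₁)=(0.000000, -0.000121), Y(Ω₂)=(0.011130, -0.002629)
  term(m=-4) = (-0.000118, -0.000056)   from Y*(Ω₁)=(0.001961, 0.000006), Y(Ω₂)=(-0.060244, -0.028565)
  term(m=-3) = (-0.003778, 0.001831)   from Y*(Ω₁)=(-0.000040, 0.018804), Y(Ω₂)=(0.097776, 0.200705)
  term(m=-2) = (-0.011437, 0.050479)   from Y*(Ω₁)=(-0.115956, -0.000165), Y(Ω₂)=(0.098010, -0.435464)
  term(m=-1) = (0.111574, 0.139680)   from Y*(Ω₁)=(0.000306, -0.430393), Y(Ω₂)=(-0.324357, 0.259468)
  term(m=+0) = (-0.104732, 0.000000)   from Y*(Ω₁)=(0.690847, -0.000000), Y(Ω₂)=(-0.151600, 0.000000)
  term(m=+1) = (0.111574, -0.139680)   from Y*(Ω₁)=(-0.000306, -0.430393), Y(Ω₂)=(0.324357, 0.259468)
  term(m=+2) = (-0.011437, -0.050479)   from Y*(Ω₁)=(-0.115956, 0.000165), Y(Ω₂)=(0.098010, 0.435464)
  term(m=+3) = (-0.003778, -0.001831)   from Y*(Ω₁)=(0.000040, 0.018804), Y(Ω₂)=(-0.097776, 0.200705)
  term(m=+4) = (-0.000118, 0.000056)   from Y*(Ω₁)=(0.001961, -0.000006), Y(Ω₂)=(-0.060244, 0.028565)
  term(m=+5) = (-0.000000, 0.000001)   from Y*(Ω₁)=(-0.000000, -0.000121), Y(Ω₂)=(-0.011130, -0.002629)
Accumulated sum (0.087749, -0.000000); after 4π/(2l+1) scaling, (0.100245, -0.000000) ⇒ P_5 = 0.100245

0.100245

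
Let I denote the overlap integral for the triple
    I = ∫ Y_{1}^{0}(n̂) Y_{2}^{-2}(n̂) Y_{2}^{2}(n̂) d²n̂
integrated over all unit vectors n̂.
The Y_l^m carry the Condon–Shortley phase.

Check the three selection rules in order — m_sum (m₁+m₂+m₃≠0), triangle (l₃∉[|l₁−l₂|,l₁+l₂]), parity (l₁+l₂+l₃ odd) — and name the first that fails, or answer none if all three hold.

parity

m₁+m₂+m₃ = 0 − 2 + 2 = 0  ✓
triangle: |1−2|=1 ≤ l₃=2 ≤ 1+2=3  ✓
parity: l₁+l₂+l₃ = 5 is odd  ✗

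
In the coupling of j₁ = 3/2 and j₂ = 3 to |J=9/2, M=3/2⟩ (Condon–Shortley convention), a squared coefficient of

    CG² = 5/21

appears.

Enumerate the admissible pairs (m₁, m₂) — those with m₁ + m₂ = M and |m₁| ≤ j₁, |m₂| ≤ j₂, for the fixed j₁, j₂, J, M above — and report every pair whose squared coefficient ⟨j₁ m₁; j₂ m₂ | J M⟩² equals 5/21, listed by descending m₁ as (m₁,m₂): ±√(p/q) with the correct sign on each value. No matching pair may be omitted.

Admissible pairs with m₁+m₂ = M = 3/2: (-3/2,3), (-1/2,2), (1/2,1), (3/2,0)
  (m₁,m₂)=(3/2,0): CG² = 5/21, CG = +√(5/21)   ← matches the target
  (m₁,m₂)=(1/2,1): CG² = 15/28, CG = +√(15/28)
  (m₁,m₂)=(-1/2,2): CG² = 3/14, CG = +√(3/14)
  (m₁,m₂)=(-3/2,3): CG² = 1/84, CG = +√(1/84)
Pairs with CG² = 5/21: (3/2,0): +√(5/21)

(3/2,0): +√(5/21)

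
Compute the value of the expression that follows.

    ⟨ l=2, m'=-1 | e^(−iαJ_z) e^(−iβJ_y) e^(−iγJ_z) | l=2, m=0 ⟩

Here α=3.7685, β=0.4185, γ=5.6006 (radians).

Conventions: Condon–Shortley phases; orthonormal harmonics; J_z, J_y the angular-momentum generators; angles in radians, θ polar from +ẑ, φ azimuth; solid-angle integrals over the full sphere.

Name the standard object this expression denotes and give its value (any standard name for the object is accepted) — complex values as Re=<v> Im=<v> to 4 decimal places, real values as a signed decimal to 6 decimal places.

Wigner D-matrix element, Re=-0.3683 Im=-0.2668

This is a Wigner D-matrix element — the rotation-matrix element ⟨l m'| R(α,β,γ) |l m⟩ in the angular-momentum basis.
First d^2_{-1,0}(β=0.4185), then the phase factors e^{-i(-1)α} and e^{-i(0)γ}:
With c≡cos(β/2)=0.978187 and s≡sin(β/2)=0.207726, N=[1·6·2·2]^{1/2}=4.898979
The bounds max(0,m−m')=1 and min(l+m,l−m')=2 give 2 terms
  k=1: (−1)^0·4.8990/(2)·0.9782^3·0.2077^1 = +0.476248
  k=2: (−1)^1·4.8990/(2)·0.9782^1·0.2077^3 = -0.021477
d^2_{-1,0}(0.4185) = +0.476248 -0.021477 = +0.454771
Attach z-rotation phases: D = e^{-i(-1)(3.7685)}·(+0.454771)·e^{-i(0)(5.6006)} = -0.368294-0.266788i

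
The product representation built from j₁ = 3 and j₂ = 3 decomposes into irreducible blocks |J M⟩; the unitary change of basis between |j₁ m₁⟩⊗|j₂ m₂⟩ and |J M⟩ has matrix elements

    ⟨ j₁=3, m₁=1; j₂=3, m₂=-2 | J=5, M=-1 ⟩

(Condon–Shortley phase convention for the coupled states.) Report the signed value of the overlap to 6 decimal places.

+√(9/28) = +0.566947

triangle: 1!*5!*5!/12! = 14400/479001600
(j±m)!: 4!*2!*1!*5!*4!*6! = 99532800
prefactor² = (2J+1)*Δ*N² = 230400/7
  k=0: +1/(0!*1!*2!*1!*3!*4!) = 1/288
  k=1: −1/(1!*0!*1!*0!*4!*5!) = -1/2880
Σ = 1/320  ⇒  CG² = 230400/7*(1/320)² = 9/28
CG = +√(9/28) = +0.566947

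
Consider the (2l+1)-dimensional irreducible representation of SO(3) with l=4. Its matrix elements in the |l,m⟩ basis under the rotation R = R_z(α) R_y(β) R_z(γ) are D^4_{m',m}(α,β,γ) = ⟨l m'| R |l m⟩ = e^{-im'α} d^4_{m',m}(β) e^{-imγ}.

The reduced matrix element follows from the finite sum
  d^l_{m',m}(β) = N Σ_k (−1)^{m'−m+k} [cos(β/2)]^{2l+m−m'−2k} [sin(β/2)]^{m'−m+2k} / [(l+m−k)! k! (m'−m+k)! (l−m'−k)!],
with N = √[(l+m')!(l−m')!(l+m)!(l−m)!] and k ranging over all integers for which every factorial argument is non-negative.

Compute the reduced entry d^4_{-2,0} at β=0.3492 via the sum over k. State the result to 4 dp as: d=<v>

d=0.2397

d^4_{-2,0}(β=0.3492) via the finite sum:
With c≡cos(β/2)=0.984796 and s≡sin(β/2)=0.173714, N=[2·720·24·24]^{1/2}=910.735966
k: max(0,(0)−(-2))=2 … min(4+(0),4−(-2))=4
  k=2: (−1)^0·910.7360/(96)·0.9848^6·0.1737^2 = +0.261138
  k=3: (−1)^1·910.7360/(36)·0.9848^4·0.1737^4 = -0.021668
  k=4: (−1)^2·910.7360/(96)·0.9848^2·0.1737^6 = +0.000253
d^4_{-2,0}(0.3492) = +0.261138 -0.021668 +0.000253 = +0.239723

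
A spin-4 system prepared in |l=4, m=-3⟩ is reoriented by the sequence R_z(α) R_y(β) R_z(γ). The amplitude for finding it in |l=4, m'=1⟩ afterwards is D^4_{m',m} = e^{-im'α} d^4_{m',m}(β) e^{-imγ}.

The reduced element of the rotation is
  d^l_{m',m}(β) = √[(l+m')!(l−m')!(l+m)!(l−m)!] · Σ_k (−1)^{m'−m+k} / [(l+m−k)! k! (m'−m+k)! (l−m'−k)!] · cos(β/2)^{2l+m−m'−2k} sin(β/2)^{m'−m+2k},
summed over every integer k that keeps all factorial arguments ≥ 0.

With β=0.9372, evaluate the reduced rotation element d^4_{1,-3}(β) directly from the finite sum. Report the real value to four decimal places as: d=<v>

d^4_{1,-3}(β=0.9372) via the finite sum:
With c≡cos(β/2)=0.892201 and s≡sin(β/2)=0.451638, N=[120·6·1·5040]^{1/2}=1904.940944
k∈{0,1} keeps every argument non-negative
  k=0: (−1)^4·1904.9409/(144)·0.8922^4·0.4516^4 = +0.348764
  k=1: (−1)^5·1904.9409/(240)·0.8922^2·0.4516^6 = -0.053621
d^4_{1,-3}(0.9372) = +0.348764 -0.053621 = +0.295142

d=0.2951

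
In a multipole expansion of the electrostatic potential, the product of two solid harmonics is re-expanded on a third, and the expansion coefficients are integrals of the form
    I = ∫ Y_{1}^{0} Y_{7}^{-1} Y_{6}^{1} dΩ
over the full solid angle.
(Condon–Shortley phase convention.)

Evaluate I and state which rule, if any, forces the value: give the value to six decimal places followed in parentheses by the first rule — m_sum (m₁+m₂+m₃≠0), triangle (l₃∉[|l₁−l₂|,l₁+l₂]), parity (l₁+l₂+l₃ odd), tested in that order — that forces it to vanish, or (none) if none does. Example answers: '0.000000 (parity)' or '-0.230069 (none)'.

Rules hold: Σm=0, L=14 even, 6≤6≤8.
N = 3·15·13 = 585
Δ = 2!·0!·12!/15! = 1/1365
Racah Σ t=1..1: t=1:−1/518400 = -1/518400
⇒ 3j(1 7 6; 0 0 0)² = 7/195, sgn -1
Racah Σ t=1..1: t=1:−1/604800 = -1/604800
⇒ 3j(1 7 6; 0 -1 1)² = 16/455, sgn +1
4πI² = N·(3j₀)²·(3jₘ)² = 48/65
I = -1·√(0.738462/4π) = -0.24241473
No selection rule forces the value: the integral is nonzero (none).

-0.242415 (none)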